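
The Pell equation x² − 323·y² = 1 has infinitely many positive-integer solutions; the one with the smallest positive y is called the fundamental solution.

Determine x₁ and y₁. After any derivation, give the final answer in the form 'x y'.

18 1

√323 → a₀=17, period (1,34); ℓ=2 even so k=1
k=0  a_k=17  p_k/q_k = 17/1
k=1  a_k=1  p_k/q_k = 18/1
(x₁, y₁) = (18, 1);  18² − 323·1² = 1 ✓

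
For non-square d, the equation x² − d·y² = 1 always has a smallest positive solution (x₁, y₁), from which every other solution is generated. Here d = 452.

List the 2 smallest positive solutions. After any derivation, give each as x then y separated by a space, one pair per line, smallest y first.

1204353 56648
2900932297217 136448377488

√452 → a₀=21, period (3,1,5,3,10,3,5,1,3,42); ℓ=10 even so k=9
step 0: (21, 1)  from 21·(1,0) + (0,1)
step 1: (64, 3)  from 3·(21,1) + (1,0)
step 2: (85, 4)  from 1·(64,3) + (21,1)
step 3: (489, 23)  from 5·(85,4) + (64,3)
…
step 5: (16009, 753)  from 10·(1552,73) + (489,23)
step 6: (49579, 2332)  from 3·(16009,753) + (1552,73)
…
step 8: (313483, 14745)  from 1·(263904,12413) + (49579,2332)
step 9: (1204353, 56648)  from 3·(313483,14745) + (263904,12413)
(x₁, y₁) = (1204353, 56648);  1204353² − 452·56648² = 1 ✓
(x_2, y_2) = (1204353·1204353 + 452·56648·56648, 1204353·56648 + 56648·1204353) = (2900932297217, 136448377488)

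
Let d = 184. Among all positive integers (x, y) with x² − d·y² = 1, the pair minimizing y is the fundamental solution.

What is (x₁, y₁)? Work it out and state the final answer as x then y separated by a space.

24335 1794

√184 → a₀=13, period (1,1,3,2,1,2,1,2,3,1,1,26); ℓ=12 even so k=11
k=0  a_k=13  p_k/q_k = 13/1
…
k=10  a_k=1  p_k/q_k = 13741/1013
k=11  a_k=1  p_k/q_k = 24335/1794
→ (24335, 1794).  Check: 24335²=592192225, 184·1794²=592192224, difference 1.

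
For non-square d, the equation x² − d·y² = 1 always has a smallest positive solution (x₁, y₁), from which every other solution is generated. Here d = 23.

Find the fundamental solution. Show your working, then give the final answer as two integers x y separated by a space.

√23 → a₀=4, period (1,3,1,8); ℓ=4 even so k=3
i=0: a=4 ⇒ p=4, q=1
i=1: a=1 ⇒ p=5, q=1
i=2: a=3 ⇒ p=19, q=4
i=3: a=1 ⇒ p=24, q=5
(x₁, y₁) = (24, 5);  24² − 23·5² = 1 ✓

24 5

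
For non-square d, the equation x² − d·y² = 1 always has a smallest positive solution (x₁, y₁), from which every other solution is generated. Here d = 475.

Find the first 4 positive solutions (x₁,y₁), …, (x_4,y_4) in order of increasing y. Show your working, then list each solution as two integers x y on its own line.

57799 2652
6681448801 306565896
772362118440199 35438404443156
89283516160768675201 4096608676513381392

√475 → a₀=21, period (1,3,1,6,2,6,1,3,1,42); ℓ=10 even so k=9
step 0: (21, 1)  from 21·(1,0) + (0,1)
step 1: (22, 1)  from 1·(21,1) + (1,0)
step 2: (87, 4)  from 3·(22,1) + (21,1)
…
step 4: (741, 34)  from 6·(109,5) + (87,4)
…
step 6: (10287, 472)  from 6·(1591,73) + (741,34)
…
step 8: (45921, 2107)  from 3·(11878,545) + (10287,472)
step 9: (57799, 2652)  from 1·(45921,2107) + (11878,545)
→ (57799, 2652).  Check: 57799²=3340724401, 475·2652²=3340724400, difference 1.
n=2: (57799,2652)∘(57799,2652) = (57799·57799+475·2652·2652, 57799·2652+2652·57799) = (6681448801,306565896)
n=3: (6681448801,306565896)∘(57799,2652) = (57799·6681448801+475·2652·306565896, 57799·306565896+2652·6681448801) = (772362118440199,35438404443156)
n=4: (772362118440199,35438404443156)∘(57799,2652) = (57799·772362118440199+475·2652·35438404443156, 57799·35438404443156+2652·772362118440199) = (89283516160768675201,4096608676513381392)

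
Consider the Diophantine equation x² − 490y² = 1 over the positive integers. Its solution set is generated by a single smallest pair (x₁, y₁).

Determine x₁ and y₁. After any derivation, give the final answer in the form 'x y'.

1039681 46968

√490 → a₀=22, period (7,2,1,4,4,4,1,2,7,44); ℓ=10 even so k=9
step 0: (22, 1)  from 22·(1,0) + (0,1)
…
step 6: (40708, 1839)  from 4·(9607,434) + (2280,103)
…
step 8: (141338, 6385)  from 2·(50315,2273) + (40708,1839)
step 9: (1039681, 46968)  from 7·(141338,6385) + (50315,2273)
(x₁, y₁) = (1039681, 46968);  1039681² − 490·46968² = 1 ✓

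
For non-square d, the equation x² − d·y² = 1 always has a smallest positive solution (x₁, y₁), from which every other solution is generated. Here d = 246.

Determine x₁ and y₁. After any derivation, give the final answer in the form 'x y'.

88805 5662

√246 → a₀=15, period (1,2,5,1,14,1,5,2,1,30); ℓ=10 even so k=9
step 0: (15, 1)  from 15·(1,0) + (0,1)
step 1: (16, 1)  from 1·(15,1) + (1,0)
…
step 4: (298, 19)  from 1·(251,16) + (47,3)
…
step 6: (4721, 301)  from 1·(4423,282) + (298,19)
step 7: (28028, 1787)  from 5·(4721,301) + (4423,282)
step 8: (60777, 3875)  from 2·(28028,1787) + (4721,301)
step 9: (88805, 5662)  from 1·(60777,3875) + (28028,1787)
fundamental: x₁=88805, y₁=5662  (since 7886328025 − 246·32058244 = 1)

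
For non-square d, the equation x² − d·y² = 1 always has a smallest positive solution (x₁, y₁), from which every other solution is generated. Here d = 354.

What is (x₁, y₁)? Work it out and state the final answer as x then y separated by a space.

258065 13716

[18; 1,4,2,2,18,2,2,4,1,36] for √354; ℓ=10 ⇒ convergent index 9
i=0: a=18 ⇒ p=18, q=1
i=1: a=1 ⇒ p=19, q=1
i=2: a=4 ⇒ p=94, q=5
i=3: a=2 ⇒ p=207, q=11
i=4: a=2 ⇒ p=508, q=27
i=5: a=18 ⇒ p=9351, q=497
i=6: a=2 ⇒ p=19210, q=1021
…
i=8: a=4 ⇒ p=210294, q=11177
i=9: a=1 ⇒ p=258065, q=13716
→ (258065, 13716).  Check: 258065²=66597544225, 354·13716²=66597544224, difference 1.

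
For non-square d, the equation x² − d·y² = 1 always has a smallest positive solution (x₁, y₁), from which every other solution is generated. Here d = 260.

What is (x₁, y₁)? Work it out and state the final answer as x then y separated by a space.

129 8

√260 → a₀=16, period (8,32); ℓ=2 even so k=1
a_0=16:  p_0=16·1+0=16,  q_0=16·0+1=1
a_1=8:  p_1=8·16+1=129,  q_1=8·1+0=8
fundamental: x₁=129, y₁=8  (since 16641 − 260·64 = 1)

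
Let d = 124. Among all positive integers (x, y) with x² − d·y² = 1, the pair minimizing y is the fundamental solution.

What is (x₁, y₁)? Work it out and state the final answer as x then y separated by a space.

√124 = [11; 7,2,1,1,1,…,2,7,22, …], period ℓ=16 (even) → k=15
a_0=11:  p_0=11·1+0=11,  q_0=11·0+1=1
…
a_2=2:  p_2=2·78+11=167,  q_2=2·7+1=15
a_3=1:  p_3=1·167+78=245,  q_3=1·15+7=22
…
a_9=1:  p_9=1·14543+3040=17583,  q_9=1·1306+273=1579
…
a_14=2:  p_14=2·237042+152167=626251,  q_14=2·21287+13665=56239
a_15=7:  p_15=7·626251+237042=4620799,  q_15=7·56239+21287=414960
(x₁, y₁) = (4620799, 414960);  4620799² − 124·414960² = 1 ✓

4620799 414960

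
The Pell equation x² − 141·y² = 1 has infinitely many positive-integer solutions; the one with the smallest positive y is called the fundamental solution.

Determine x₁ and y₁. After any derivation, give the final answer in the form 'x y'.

95 8

[11; 1,6,1,22] for √141; ℓ=4 ⇒ convergent index 3
a_0=11:  p_0=11·1+0=11,  q_0=11·0+1=1
…
a_2=6:  p_2=6·12+11=83,  q_2=6·1+1=7
a_3=1:  p_3=1·83+12=95,  q_3=1·7+1=8
fundamental: x₁=95, y₁=8  (since 9025 − 141·64 = 1)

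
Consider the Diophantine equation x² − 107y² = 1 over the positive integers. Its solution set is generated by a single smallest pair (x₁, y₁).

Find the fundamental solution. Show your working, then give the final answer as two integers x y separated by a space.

962 93

[10; 2,1,9,1,2,20] for √107; ℓ=6 ⇒ convergent index 5
a_0=10:  p_0=10·1+0=10,  q_0=10·0+1=1
…
a_3=9:  p_3=9·31+21=300,  q_3=9·3+2=29
a_4=1:  p_4=1·300+31=331,  q_4=1·29+3=32
a_5=2:  p_5=2·331+300=962,  q_5=2·32+29=93
(x₁, y₁) = (962, 93);  962² − 107·93² = 1 ✓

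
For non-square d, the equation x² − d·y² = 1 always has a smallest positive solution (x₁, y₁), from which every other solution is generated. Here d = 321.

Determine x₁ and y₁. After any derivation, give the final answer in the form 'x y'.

215 12

√321 = [17; 1,10,1,34, …], period ℓ=4 (even) → k=3
a_0=17:  p_0=17·1+0=17,  q_0=17·0+1=1
a_1=1:  p_1=1·17+1=18,  q_1=1·1+0=1
a_2=10:  p_2=10·18+17=197,  q_2=10·1+1=11
a_3=1:  p_3=1·197+18=215,  q_3=1·11+1=12
→ (215, 12).  Check: 215²=46225, 321·12²=46224, difference 1.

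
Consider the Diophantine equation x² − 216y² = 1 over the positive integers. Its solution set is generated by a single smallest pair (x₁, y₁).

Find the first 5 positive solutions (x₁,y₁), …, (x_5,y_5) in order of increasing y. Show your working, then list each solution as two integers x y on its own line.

485 33
470449 32010
456335045 31049667
442644523201 30118144980
429364731169925 29214569580933

d=216: √d = [14; 1,2,3,2,1,28] (ℓ=6, even), read p_5/q_5
i=0: a=14 ⇒ p=14, q=1
…
i=2: a=2 ⇒ p=44, q=3
…
i=4: a=2 ⇒ p=338, q=23
i=5: a=1 ⇒ p=485, q=33
(x₁, y₁) = (485, 33);  485² − 216·33² = 1 ✓
(x_2, y_2) = (485·485 + 216·33·33, 485·33 + 33·485) = (470449, 32010)
(x_3, y_3) = (485·470449 + 216·33·32010, 485·32010 + 33·470449) = (456335045, 31049667)
(x_4, y_4) = (485·456335045 + 216·33·31049667, 485·31049667 + 33·456335045) = (442644523201, 30118144980)
(x_5, y_5) = (485·442644523201 + 216·33·30118144980, 485·30118144980 + 33·442644523201) = (429364731169925, 29214569580933)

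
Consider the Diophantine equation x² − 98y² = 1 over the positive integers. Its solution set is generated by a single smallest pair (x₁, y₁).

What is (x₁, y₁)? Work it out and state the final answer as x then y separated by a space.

99 10

d=98: √d = [9; 1,8,1,18] (ℓ=4, even), read p_3/q_3
step 0: (9, 1)  from 9·(1,0) + (0,1)
step 1: (10, 1)  from 1·(9,1) + (1,0)
step 2: (89, 9)  from 8·(10,1) + (9,1)
step 3: (99, 10)  from 1·(89,9) + (10,1)
fundamental: x₁=99, y₁=10  (since 9801 − 98·100 = 1)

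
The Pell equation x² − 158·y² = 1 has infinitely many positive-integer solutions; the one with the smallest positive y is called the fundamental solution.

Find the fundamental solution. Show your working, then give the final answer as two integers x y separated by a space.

7743 616

d=158: √d = [12; 1,1,3,12,3,1,1,24] (ℓ=8, even), read p_7/q_7
step 0: (12, 1)  from 12·(1,0) + (0,1)
…
step 2: (25, 2)  from 1·(13,1) + (12,1)
…
step 4: (1081, 86)  from 12·(88,7) + (25,2)
…
step 6: (4412, 351)  from 1·(3331,265) + (1081,86)
step 7: (7743, 616)  from 1·(4412,351) + (3331,265)
fundamental: x₁=7743, y₁=616  (since 59954049 − 158·379456 = 1)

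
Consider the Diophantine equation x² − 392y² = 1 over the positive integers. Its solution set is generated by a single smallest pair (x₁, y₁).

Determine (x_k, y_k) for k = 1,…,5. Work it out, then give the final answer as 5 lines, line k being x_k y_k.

99 5
19601 990
3880899 196015
768398401 38809980
152139002499 7684180025

d=392: √d = [19; 1,3,1,38] (ℓ=4, even), read p_3/q_3
k=0  a_k=19  p_k/q_k = 19/1
…
k=2  a_k=3  p_k/q_k = 79/4
k=3  a_k=1  p_k/q_k = 99/5
→ (99, 5).  Check: 99²=9801, 392·5²=9800, difference 1.
(99+5√392)^2 = 19601 + 990√392
(99+5√392)^3 = 3880899 + 196015√392
(99+5√392)^4 = 768398401 + 38809980√392
(99+5√392)^5 = 152139002499 + 7684180025√392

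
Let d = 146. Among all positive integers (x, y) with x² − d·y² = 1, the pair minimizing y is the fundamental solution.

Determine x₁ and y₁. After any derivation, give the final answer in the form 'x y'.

145 12

[12; 12,24] for √146; ℓ=2 ⇒ convergent index 1
a_0=12:  p_0=12·1+0=12,  q_0=12·0+1=1
a_1=12:  p_1=12·12+1=145,  q_1=12·1+0=12
fundamental: x₁=145, y₁=12  (since 21025 − 146·144 = 1)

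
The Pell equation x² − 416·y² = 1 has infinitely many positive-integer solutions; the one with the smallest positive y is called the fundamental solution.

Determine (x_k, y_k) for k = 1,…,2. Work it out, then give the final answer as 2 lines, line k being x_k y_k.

5201 255
54100801 2652510

√416 = [20; 2,1,1,9,1,1,2,40, …], period ℓ=8 (even) → k=7
step 0: (20, 1)  from 20·(1,0) + (0,1)
…
step 6: (2060, 101)  from 1·(1081,53) + (979,48)
step 7: (5201, 255)  from 2·(2060,101) + (1081,53)
→ (5201, 255).  Check: 5201²=27050401, 416·255²=27050400, difference 1.
(5201+255√416)^2 = 54100801 + 2652510√416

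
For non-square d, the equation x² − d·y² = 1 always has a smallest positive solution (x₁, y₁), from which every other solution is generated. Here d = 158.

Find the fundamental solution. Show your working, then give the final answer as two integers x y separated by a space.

[12; 1,1,3,12,3,1,1,24] for √158; ℓ=8 ⇒ convergent index 7
i=0: a=12 ⇒ p=12, q=1
i=1: a=1 ⇒ p=13, q=1
…
i=3: a=3 ⇒ p=88, q=7
…
i=5: a=3 ⇒ p=3331, q=265
i=6: a=1 ⇒ p=4412, q=351
i=7: a=1 ⇒ p=7743, q=616
→ (7743, 616).  Check: 7743²=59954049, 158·616²=59954048, difference 1.

7743 616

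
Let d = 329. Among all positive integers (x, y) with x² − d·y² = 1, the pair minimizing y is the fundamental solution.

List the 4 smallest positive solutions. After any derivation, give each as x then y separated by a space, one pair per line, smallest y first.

d=329: √d = [18; 7,4,2,1,1,4,1,1,2,4,7,36] (ℓ=12, even), read p_11/q_11
i=0: a=18 ⇒ p=18, q=1
i=1: a=7 ⇒ p=127, q=7
i=2: a=4 ⇒ p=526, q=29
i=3: a=2 ⇒ p=1179, q=65
i=4: a=1 ⇒ p=1705, q=94
…
i=6: a=4 ⇒ p=13241, q=730
i=7: a=1 ⇒ p=16125, q=889
i=8: a=1 ⇒ p=29366, q=1619
i=9: a=2 ⇒ p=74857, q=4127
i=10: a=4 ⇒ p=328794, q=18127
i=11: a=7 ⇒ p=2376415, q=131016
→ (2376415, 131016).  Check: 2376415²=5647348252225, 329·131016²=5647348252224, difference 1.
(x_2, y_2) = (2376415·2376415 + 329·131016·131016, 2376415·131016 + 131016·2376415) = (11294696504449, 622696775280)
(x_3, y_3) = (2376415·11294696504449 + 329·131016·622696775280, 2376415·622696775280 + 131016·11294696504449) = (53681772387237964255, 2959571914453911384)
(x_4, y_4) = (2376415·53681772387237964255 + 329·131016·2959571914453911384, 2376415·2959571914453911384 + 131016·53681772387237964255) = (255140338255224918953587201, 14066342182173360946441440)

2376415 131016
11294696504449 622696775280
53681772387237964255 2959571914453911384
255140338255224918953587201 14066342182173360946441440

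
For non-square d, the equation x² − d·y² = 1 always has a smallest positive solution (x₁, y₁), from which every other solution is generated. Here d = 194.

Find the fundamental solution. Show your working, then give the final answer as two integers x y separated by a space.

195 14

√194 = [13; 1,12,1,26, …], period ℓ=4 (even) → k=3
k=0  a_k=13  p_k/q_k = 13/1
k=1  a_k=1  p_k/q_k = 14/1
k=2  a_k=12  p_k/q_k = 181/13
k=3  a_k=1  p_k/q_k = 195/14
(x₁, y₁) = (195, 14);  195² − 194·14² = 1 ✓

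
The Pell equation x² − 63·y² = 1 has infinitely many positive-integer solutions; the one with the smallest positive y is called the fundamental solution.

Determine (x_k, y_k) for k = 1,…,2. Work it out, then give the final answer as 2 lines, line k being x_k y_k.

√63 = [7; 1,14, …], period ℓ=2 (even) → k=1
a_0=7:  p_0=7·1+0=7,  q_0=7·0+1=1
a_1=1:  p_1=1·7+1=8,  q_1=1·1+0=1
fundamental: x₁=8, y₁=1  (since 64 − 63·1 = 1)
(8+1√63)^2 = 127 + 16√63

8 1
127 16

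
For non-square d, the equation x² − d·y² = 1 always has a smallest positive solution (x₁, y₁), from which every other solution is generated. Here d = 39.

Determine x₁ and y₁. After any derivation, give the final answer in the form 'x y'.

√39 → a₀=6, period (4,12); ℓ=2 even so k=1
a_0=6:  p_0=6·1+0=6,  q_0=6·0+1=1
a_1=4:  p_1=4·6+1=25,  q_1=4·1+0=4
→ (25, 4).  Check: 25²=625, 39·4²=624, difference 1.

25 4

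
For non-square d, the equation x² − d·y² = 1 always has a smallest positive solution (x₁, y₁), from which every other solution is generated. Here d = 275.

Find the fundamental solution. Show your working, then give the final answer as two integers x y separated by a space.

199 12

[16; 1,1,2,1,1,32] for √275; ℓ=6 ⇒ convergent index 5
a_0=16:  p_0=16·1+0=16,  q_0=16·0+1=1
…
a_3=2:  p_3=2·33+17=83,  q_3=2·2+1=5
a_4=1:  p_4=1·83+33=116,  q_4=1·5+2=7
a_5=1:  p_5=1·116+83=199,  q_5=1·7+5=12
fundamental: x₁=199, y₁=12  (since 39601 − 275·144 = 1)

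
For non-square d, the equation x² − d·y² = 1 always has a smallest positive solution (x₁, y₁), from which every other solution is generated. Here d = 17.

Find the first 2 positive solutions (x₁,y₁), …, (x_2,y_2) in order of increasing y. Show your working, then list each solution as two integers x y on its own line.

33 8
2177 528

[4; 8] for √17; ℓ=1 ⇒ convergent index 1
a_0=4:  p_0=4·1+0=4,  q_0=4·0+1=1
a_1=8:  p_1=8·4+1=33,  q_1=8·1+0=8
fundamental: x₁=33, y₁=8  (since 1089 − 17·64 = 1)
(x_2, y_2) = (33·33 + 17·8·8, 33·8 + 8·33) = (2177, 528)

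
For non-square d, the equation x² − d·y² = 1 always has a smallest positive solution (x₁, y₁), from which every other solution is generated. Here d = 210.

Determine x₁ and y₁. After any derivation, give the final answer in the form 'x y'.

d=210: √d = [14; 2,28] (ℓ=2, even), read p_1/q_1
step 0: (14, 1)  from 14·(1,0) + (0,1)
step 1: (29, 2)  from 2·(14,1) + (1,0)
→ (29, 2).  Check: 29²=841, 210·2²=840, difference 1.

29 2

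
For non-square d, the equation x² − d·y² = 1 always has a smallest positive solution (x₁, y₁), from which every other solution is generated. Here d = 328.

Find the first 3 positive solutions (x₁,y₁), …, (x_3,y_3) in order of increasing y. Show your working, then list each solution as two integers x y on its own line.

√328 = [18; 9,36, …], period ℓ=2 (even) → k=1
k=0  a_k=18  p_k/q_k = 18/1
k=1  a_k=9  p_k/q_k = 163/9
→ (163, 9).  Check: 163²=26569, 328·9²=26568, difference 1.
n=2: (163,9)∘(163,9) = (163·163+328·9·9, 163·9+9·163) = (53137,2934)
n=3: (53137,2934)∘(163,9) = (163·53137+328·9·2934, 163·2934+9·53137) = (17322499,956475)

163 9
53137 2934
17322499 956475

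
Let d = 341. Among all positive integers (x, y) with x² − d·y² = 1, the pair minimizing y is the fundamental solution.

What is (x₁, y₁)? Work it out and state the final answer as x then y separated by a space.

10626551 575460

[18; 2,6,1,8,2,…,6,2,36] for √341; ℓ=14 ⇒ convergent index 13
k=0  a_k=18  p_k/q_k = 18/1
…
k=6  a_k=1  p_k/q_k = 7645/414
…
k=10  a_k=8  p_k/q_k = 641940/34763
…
k=12  a_k=6  p_k/q_k = 4953942/268271
k=13  a_k=2  p_k/q_k = 10626551/575460
(x₁, y₁) = (10626551, 575460);  10626551² − 341·575460² = 1 ✓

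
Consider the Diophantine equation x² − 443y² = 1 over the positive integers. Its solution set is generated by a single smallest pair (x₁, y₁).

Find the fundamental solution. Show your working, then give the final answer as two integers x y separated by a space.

442 21

√443 = [21; 21,42, …], period ℓ=2 (even) → k=1
k=0  a_k=21  p_k/q_k = 21/1
k=1  a_k=21  p_k/q_k = 442/21
fundamental: x₁=442, y₁=21  (since 195364 − 443·441 = 1)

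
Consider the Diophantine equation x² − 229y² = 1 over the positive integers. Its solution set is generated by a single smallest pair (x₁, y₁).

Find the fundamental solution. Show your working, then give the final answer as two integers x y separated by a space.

d=229: √d = [15; 7,1,1,7,30] (ℓ=5, odd), read p_9/q_9
i=0: a=15 ⇒ p=15, q=1
i=1: a=7 ⇒ p=106, q=7
i=2: a=1 ⇒ p=121, q=8
…
i=4: a=7 ⇒ p=1710, q=113
i=5: a=30 ⇒ p=51527, q=3405
i=6: a=7 ⇒ p=362399, q=23948
i=7: a=1 ⇒ p=413926, q=27353
i=8: a=1 ⇒ p=776325, q=51301
i=9: a=7 ⇒ p=5848201, q=386460
→ (5848201, 386460).  Check: 5848201²=34201454936401, 229·386460²=34201454936400, difference 1.

5848201 386460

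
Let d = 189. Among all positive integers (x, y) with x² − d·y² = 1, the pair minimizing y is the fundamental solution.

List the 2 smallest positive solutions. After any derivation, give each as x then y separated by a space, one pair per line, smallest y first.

55 4
6049 440

√189 = [13; 1,2,1,26, …], period ℓ=4 (even) → k=3
i=0: a=13 ⇒ p=13, q=1
i=1: a=1 ⇒ p=14, q=1
i=2: a=2 ⇒ p=41, q=3
i=3: a=1 ⇒ p=55, q=4
→ (55, 4).  Check: 55²=3025, 189·4²=3024, difference 1.
(55+4√189)^2 = 6049 + 440√189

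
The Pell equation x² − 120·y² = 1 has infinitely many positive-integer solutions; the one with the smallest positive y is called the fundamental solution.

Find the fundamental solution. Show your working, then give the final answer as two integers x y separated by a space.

11 1

[10; 1,20] for √120; ℓ=2 ⇒ convergent index 1
a_0=10:  p_0=10·1+0=10,  q_0=10·0+1=1
a_1=1:  p_1=1·10+1=11,  q_1=1·1+0=1
fundamental: x₁=11, y₁=1  (since 121 − 120·1 = 1)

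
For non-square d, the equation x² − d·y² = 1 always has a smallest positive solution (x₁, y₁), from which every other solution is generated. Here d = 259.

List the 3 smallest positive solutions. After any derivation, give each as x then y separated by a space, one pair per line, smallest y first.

847225 52644
1435580401249 89202625800
2432519210895520825 151149389286757356

d=259: √d = [16; 10,1,2,3,4,3,2,1,10,32] (ℓ=10, even), read p_9/q_9
k=0  a_k=16  p_k/q_k = 16/1
…
k=4  a_k=3  p_k/q_k = 1722/107
k=5  a_k=4  p_k/q_k = 7403/460
k=6  a_k=3  p_k/q_k = 23931/1487
k=7  a_k=2  p_k/q_k = 55265/3434
k=8  a_k=1  p_k/q_k = 79196/4921
k=9  a_k=10  p_k/q_k = 847225/52644
→ (847225, 52644).  Check: 847225²=717790200625, 259·52644²=717790200624, difference 1.
k=2:  x_2 = 847225·847225+259·52644·52644 = 1435580401249,  y_2 = 847225·52644+52644·847225 = 89202625800
k=3:  x_3 = 847225·1435580401249+259·52644·89202625800 = 2432519210895520825,  y_3 = 847225·89202625800+52644·1435580401249 = 151149389286757356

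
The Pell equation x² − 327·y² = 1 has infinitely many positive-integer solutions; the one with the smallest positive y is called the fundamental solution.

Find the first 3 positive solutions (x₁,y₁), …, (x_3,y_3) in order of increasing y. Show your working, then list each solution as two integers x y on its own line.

d=327: √d = [18; 12,36] (ℓ=2, even), read p_1/q_1
k=0  a_k=18  p_k/q_k = 18/1
k=1  a_k=12  p_k/q_k = 217/12
fundamental: x₁=217, y₁=12  (since 47089 − 327·144 = 1)
k=2:  x_2 = 217·217+327·12·12 = 94177,  y_2 = 217·12+12·217 = 5208
k=3:  x_3 = 217·94177+327·12·5208 = 40872601,  y_3 = 217·5208+12·94177 = 2260260

217 12
94177 5208
40872601 2260260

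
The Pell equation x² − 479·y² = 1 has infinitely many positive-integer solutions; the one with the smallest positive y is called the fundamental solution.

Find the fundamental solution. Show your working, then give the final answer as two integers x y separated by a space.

√479 = [21; 1,7,1,3,2,21,2,3,1,7,1,42, …], period ℓ=12 (even) → k=11
i=0: a=21 ⇒ p=21, q=1
i=1: a=1 ⇒ p=22, q=1
…
i=3: a=1 ⇒ p=197, q=9
i=4: a=3 ⇒ p=766, q=35
i=5: a=2 ⇒ p=1729, q=79
i=6: a=21 ⇒ p=37075, q=1694
i=7: a=2 ⇒ p=75879, q=3467
i=8: a=3 ⇒ p=264712, q=12095
i=9: a=1 ⇒ p=340591, q=15562
i=10: a=7 ⇒ p=2648849, q=121029
i=11: a=1 ⇒ p=2989440, q=136591
(x₁, y₁) = (2989440, 136591);  2989440² − 479·136591² = 1 ✓

2989440 136591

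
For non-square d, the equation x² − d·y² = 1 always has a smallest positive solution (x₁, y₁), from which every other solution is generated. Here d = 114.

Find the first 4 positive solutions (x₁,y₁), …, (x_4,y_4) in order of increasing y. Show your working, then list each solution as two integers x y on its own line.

1025 96
2101249 196800
4307559425 403439904
8830494720001 827051606400

√114 = [10; 1,2,10,2,1,20, …], period ℓ=6 (even) → k=5
a_0=10:  p_0=10·1+0=10,  q_0=10·0+1=1
a_1=1:  p_1=1·10+1=11,  q_1=1·1+0=1
…
a_3=10:  p_3=10·32+11=331,  q_3=10·3+1=31
a_4=2:  p_4=2·331+32=694,  q_4=2·31+3=65
a_5=1:  p_5=1·694+331=1025,  q_5=1·65+31=96
fundamental: x₁=1025, y₁=96  (since 1050625 − 114·9216 = 1)
(x_2, y_2) = (1025·1025 + 114·96·96, 1025·96 + 96·1025) = (2101249, 196800)
(x_3, y_3) = (1025·2101249 + 114·96·196800, 1025·196800 + 96·2101249) = (4307559425, 403439904)
(x_4, y_4) = (1025·4307559425 + 114·96·403439904, 1025·403439904 + 96·4307559425) = (8830494720001, 827051606400)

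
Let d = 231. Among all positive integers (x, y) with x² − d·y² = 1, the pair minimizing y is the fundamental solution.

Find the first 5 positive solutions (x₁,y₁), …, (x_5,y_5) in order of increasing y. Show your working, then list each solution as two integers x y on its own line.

76 5
11551 760
1755676 115515
266851201 17557520
40559626876 2668627525

√231 → a₀=15, period (5,30); ℓ=2 even so k=1
a_0=15:  p_0=15·1+0=15,  q_0=15·0+1=1
a_1=5:  p_1=5·15+1=76,  q_1=5·1+0=5
fundamental: x₁=76, y₁=5  (since 5776 − 231·25 = 1)
(76+5√231)^2 = 11551 + 760√231
(76+5√231)^3 = 1755676 + 115515√231
(76+5√231)^4 = 266851201 + 17557520√231
(76+5√231)^5 = 40559626876 + 2668627525√231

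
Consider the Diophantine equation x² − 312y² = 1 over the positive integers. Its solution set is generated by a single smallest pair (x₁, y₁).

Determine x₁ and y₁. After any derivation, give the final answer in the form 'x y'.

53 3

d=312: √d = [17; 1,1,1,34] (ℓ=4, even), read p_3/q_3
a_0=17:  p_0=17·1+0=17,  q_0=17·0+1=1
a_1=1:  p_1=1·17+1=18,  q_1=1·1+0=1
a_2=1:  p_2=1·18+17=35,  q_2=1·1+1=2
a_3=1:  p_3=1·35+18=53,  q_3=1·2+1=3
fundamental: x₁=53, y₁=3  (since 2809 − 312·9 = 1)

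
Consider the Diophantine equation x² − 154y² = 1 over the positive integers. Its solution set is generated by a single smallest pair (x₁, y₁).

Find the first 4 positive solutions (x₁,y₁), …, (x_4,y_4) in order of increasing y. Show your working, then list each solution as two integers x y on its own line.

√154 → a₀=12, period (2,2,3,1,2,1,3,2,2,24); ℓ=10 even so k=9
k=0  a_k=12  p_k/q_k = 12/1
…
k=8  a_k=2  p_k/q_k = 8724/703
k=9  a_k=2  p_k/q_k = 21295/1716
→ (21295, 1716).  Check: 21295²=453477025, 154·1716²=453477024, difference 1.
n=2: (21295,1716)∘(21295,1716) = (21295·21295+154·1716·1716, 21295·1716+1716·21295) = (906954049,73084440)
n=3: (906954049,73084440)∘(21295,1716) = (21295·906954049+154·1716·73084440, 21295·73084440+1716·906954049) = (38627172925615,3112666297884)
n=4: (38627172925615,3112666297884)∘(21295,1716) = (21295·38627172925615+154·1716·3112666297884, 21295·3112666297884+1716·38627172925615) = (1645131293994988801,132568457553795120)

21295 1716
906954049 73084440
38627172925615 3112666297884
1645131293994988801 132568457553795120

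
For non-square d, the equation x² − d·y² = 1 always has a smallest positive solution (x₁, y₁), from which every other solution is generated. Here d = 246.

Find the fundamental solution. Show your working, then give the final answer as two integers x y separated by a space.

√246 = [15; 1,2,5,1,14,1,5,2,1,30, …], period ℓ=10 (even) → k=9
a_0=15:  p_0=15·1+0=15,  q_0=15·0+1=1
a_1=1:  p_1=1·15+1=16,  q_1=1·1+0=1
a_2=2:  p_2=2·16+15=47,  q_2=2·1+1=3
a_3=5:  p_3=5·47+16=251,  q_3=5·3+1=16
a_4=1:  p_4=1·251+47=298,  q_4=1·16+3=19
…
a_6=1:  p_6=1·4423+298=4721,  q_6=1·282+19=301
a_7=5:  p_7=5·4721+4423=28028,  q_7=5·301+282=1787
a_8=2:  p_8=2·28028+4721=60777,  q_8=2·1787+301=3875
a_9=1:  p_9=1·60777+28028=88805,  q_9=1·3875+1787=5662
fundamental: x₁=88805, y₁=5662  (since 7886328025 − 246·32058244 = 1)

88805 5662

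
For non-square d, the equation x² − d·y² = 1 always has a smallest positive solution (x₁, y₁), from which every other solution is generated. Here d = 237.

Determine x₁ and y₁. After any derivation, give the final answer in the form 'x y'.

228151 14820

√237 → a₀=15, period (2,1,1,7,10,7,1,1,2,30); ℓ=10 even so k=9
step 0: (15, 1)  from 15·(1,0) + (0,1)
step 1: (31, 2)  from 2·(15,1) + (1,0)
step 2: (46, 3)  from 1·(31,2) + (15,1)
…
step 4: (585, 38)  from 7·(77,5) + (46,3)
step 5: (5927, 385)  from 10·(585,38) + (77,5)
step 6: (42074, 2733)  from 7·(5927,385) + (585,38)
step 7: (48001, 3118)  from 1·(42074,2733) + (5927,385)
step 8: (90075, 5851)  from 1·(48001,3118) + (42074,2733)
step 9: (228151, 14820)  from 2·(90075,5851) + (48001,3118)
(x₁, y₁) = (228151, 14820);  228151² − 237·14820² = 1 ✓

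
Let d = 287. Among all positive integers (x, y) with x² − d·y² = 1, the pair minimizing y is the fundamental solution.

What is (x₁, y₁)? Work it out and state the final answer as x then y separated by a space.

√287 = [16; 1,15,1,32, …], period ℓ=4 (even) → k=3
i=0: a=16 ⇒ p=16, q=1
i=1: a=1 ⇒ p=17, q=1
i=2: a=15 ⇒ p=271, q=16
i=3: a=1 ⇒ p=288, q=17
(x₁, y₁) = (288, 17);  288² − 287·17² = 1 ✓

288 17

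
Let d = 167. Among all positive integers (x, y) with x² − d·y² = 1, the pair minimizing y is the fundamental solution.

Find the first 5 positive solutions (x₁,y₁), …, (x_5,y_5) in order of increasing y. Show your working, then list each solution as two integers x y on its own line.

168 13
56447 4368
18966024 1467635
6372527617 493120992
2141150313288 165687185677

√167 → a₀=12, period (1,11,1,24); ℓ=4 even so k=3
k=0  a_k=12  p_k/q_k = 12/1
k=1  a_k=1  p_k/q_k = 13/1
k=2  a_k=11  p_k/q_k = 155/12
k=3  a_k=1  p_k/q_k = 168/13
→ (168, 13).  Check: 168²=28224, 167·13²=28223, difference 1.
n=2: (168,13)∘(168,13) = (168·168+167·13·13, 168·13+13·168) = (56447,4368)
n=3: (56447,4368)∘(168,13) = (168·56447+167·13·4368, 168·4368+13·56447) = (18966024,1467635)
n=4: (18966024,1467635)∘(168,13) = (168·18966024+167·13·1467635, 168·1467635+13·18966024) = (6372527617,493120992)
n=5: (6372527617,493120992)∘(168,13) = (168·6372527617+167·13·493120992, 168·493120992+13·6372527617) = (2141150313288,165687185677)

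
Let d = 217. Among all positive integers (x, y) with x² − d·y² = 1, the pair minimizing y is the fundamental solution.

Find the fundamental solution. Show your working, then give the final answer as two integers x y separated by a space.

3844063 260952

√217 → a₀=14, period (1,2,1,2,1,…,2,1,28); ℓ=16 even so k=15
k=0  a_k=14  p_k/q_k = 14/1
…
k=11  a_k=1  p_k/q_k = 293381/19916
…
k=14  a_k=2  p_k/q_k = 2809702/190735
k=15  a_k=1  p_k/q_k = 3844063/260952
fundamental: x₁=3844063, y₁=260952  (since 14776820347969 − 217·68095946304 = 1)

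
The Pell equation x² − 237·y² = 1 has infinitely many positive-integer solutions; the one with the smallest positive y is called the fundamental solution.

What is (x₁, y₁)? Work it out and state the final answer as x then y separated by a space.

228151 14820

√237 → a₀=15, period (2,1,1,7,10,7,1,1,2,30); ℓ=10 even so k=9
a_0=15:  p_0=15·1+0=15,  q_0=15·0+1=1
…
a_6=7:  p_6=7·5927+585=42074,  q_6=7·385+38=2733
…
a_8=1:  p_8=1·48001+42074=90075,  q_8=1·3118+2733=5851
a_9=2:  p_9=2·90075+48001=228151,  q_9=2·5851+3118=14820
fundamental: x₁=228151, y₁=14820  (since 52052878801 − 237·219632400 = 1)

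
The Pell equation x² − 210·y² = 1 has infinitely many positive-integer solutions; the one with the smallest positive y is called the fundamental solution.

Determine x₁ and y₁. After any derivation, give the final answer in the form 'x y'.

29 2

d=210: √d = [14; 2,28] (ℓ=2, even), read p_1/q_1
k=0  a_k=14  p_k/q_k = 14/1
k=1  a_k=2  p_k/q_k = 29/2
→ (29, 2).  Check: 29²=841, 210·2²=840, difference 1.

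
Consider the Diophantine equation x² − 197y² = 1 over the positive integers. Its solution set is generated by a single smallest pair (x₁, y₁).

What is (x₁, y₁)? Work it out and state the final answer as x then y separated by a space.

√197 = [14; 28, …], period ℓ=1 (odd) → k=1
a_0=14:  p_0=14·1+0=14,  q_0=14·0+1=1
a_1=28:  p_1=28·14+1=393,  q_1=28·1+0=28
(x₁, y₁) = (393, 28);  393² − 197·28² = 1 ✓

393 28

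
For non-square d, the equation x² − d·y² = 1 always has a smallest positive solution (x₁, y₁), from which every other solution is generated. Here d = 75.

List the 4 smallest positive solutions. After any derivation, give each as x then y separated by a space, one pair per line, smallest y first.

26 3
1351 156
70226 8109
3650401 421512

[8; 1,1,1,16] for √75; ℓ=4 ⇒ convergent index 3
i=0: a=8 ⇒ p=8, q=1
i=1: a=1 ⇒ p=9, q=1
i=2: a=1 ⇒ p=17, q=2
i=3: a=1 ⇒ p=26, q=3
(x₁, y₁) = (26, 3);  26² − 75·3² = 1 ✓
k=2:  x_2 = 26·26+75·3·3 = 1351,  y_2 = 26·3+3·26 = 156
k=3:  x_3 = 26·1351+75·3·156 = 70226,  y_3 = 26·156+3·1351 = 8109
k=4:  x_4 = 26·70226+75·3·8109 = 3650401,  y_4 = 26·8109+3·70226 = 421512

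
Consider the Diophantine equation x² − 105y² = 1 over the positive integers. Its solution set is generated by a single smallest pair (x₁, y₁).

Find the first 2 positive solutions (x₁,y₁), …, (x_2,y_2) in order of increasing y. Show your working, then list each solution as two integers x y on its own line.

√105 → a₀=10, period (4,20); ℓ=2 even so k=1
k=0  a_k=10  p_k/q_k = 10/1
k=1  a_k=4  p_k/q_k = 41/4
→ (41, 4).  Check: 41²=1681, 105·4²=1680, difference 1.
(41+4√105)^2 = 3361 + 328√105

41 4
3361 328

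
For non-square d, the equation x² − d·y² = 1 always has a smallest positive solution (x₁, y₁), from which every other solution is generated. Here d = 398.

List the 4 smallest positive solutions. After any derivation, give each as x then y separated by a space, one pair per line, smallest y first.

399 20
318401 15960
254083599 12736060
202758393601 10163359920

[19; 1,18,1,38] for √398; ℓ=4 ⇒ convergent index 3
k=0  a_k=19  p_k/q_k = 19/1
k=1  a_k=1  p_k/q_k = 20/1
k=2  a_k=18  p_k/q_k = 379/19
k=3  a_k=1  p_k/q_k = 399/20
(x₁, y₁) = (399, 20);  399² − 398·20² = 1 ✓
n=2: (399,20)∘(399,20) = (399·399+398·20·20, 399·20+20·399) = (318401,15960)
n=3: (318401,15960)∘(399,20) = (399·318401+398·20·15960, 399·15960+20·318401) = (254083599,12736060)
n=4: (254083599,12736060)∘(399,20) = (399·254083599+398·20·12736060, 399·12736060+20·254083599) = (202758393601,10163359920)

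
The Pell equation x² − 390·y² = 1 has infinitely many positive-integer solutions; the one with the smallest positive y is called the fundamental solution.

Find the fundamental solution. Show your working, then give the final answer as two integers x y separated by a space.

d=390: √d = [19; 1,2,1,38] (ℓ=4, even), read p_3/q_3
a_0=19:  p_0=19·1+0=19,  q_0=19·0+1=1
…
a_2=2:  p_2=2·20+19=59,  q_2=2·1+1=3
a_3=1:  p_3=1·59+20=79,  q_3=1·3+1=4
→ (79, 4).  Check: 79²=6241, 390·4²=6240, difference 1.

79 4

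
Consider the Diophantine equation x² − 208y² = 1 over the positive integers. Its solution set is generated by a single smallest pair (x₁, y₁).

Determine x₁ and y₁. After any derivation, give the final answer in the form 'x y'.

649 45

d=208: √d = [14; 2,2,1,2,2,28] (ℓ=6, even), read p_5/q_5
step 0: (14, 1)  from 14·(1,0) + (0,1)
step 1: (29, 2)  from 2·(14,1) + (1,0)
…
step 4: (274, 19)  from 2·(101,7) + (72,5)
step 5: (649, 45)  from 2·(274,19) + (101,7)
→ (649, 45).  Check: 649²=421201, 208·45²=421200, difference 1.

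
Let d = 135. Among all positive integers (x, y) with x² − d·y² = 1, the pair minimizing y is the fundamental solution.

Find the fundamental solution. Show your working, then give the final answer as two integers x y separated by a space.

√135 = [11; 1,1,1,1,1,1,1,22, …], period ℓ=8 (even) → k=7
i=0: a=11 ⇒ p=11, q=1
i=1: a=1 ⇒ p=12, q=1
…
i=5: a=1 ⇒ p=93, q=8
i=6: a=1 ⇒ p=151, q=13
i=7: a=1 ⇒ p=244, q=21
fundamental: x₁=244, y₁=21  (since 59536 − 135·441 = 1)

244 21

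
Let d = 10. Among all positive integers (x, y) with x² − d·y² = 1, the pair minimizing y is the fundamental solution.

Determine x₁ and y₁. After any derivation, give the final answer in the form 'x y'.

19 6

√10 = [3; 6, …], period ℓ=1 (odd) → k=1
k=0  a_k=3  p_k/q_k = 3/1
k=1  a_k=6  p_k/q_k = 19/6
fundamental: x₁=19, y₁=6  (since 361 − 10·36 = 1)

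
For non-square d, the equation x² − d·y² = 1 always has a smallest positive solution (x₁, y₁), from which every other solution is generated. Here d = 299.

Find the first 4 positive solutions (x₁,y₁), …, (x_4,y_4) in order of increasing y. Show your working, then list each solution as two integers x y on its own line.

√299 = [17; 3,2,3,34, …], period ℓ=4 (even) → k=3
k=0  a_k=17  p_k/q_k = 17/1
k=1  a_k=3  p_k/q_k = 52/3
k=2  a_k=2  p_k/q_k = 121/7
k=3  a_k=3  p_k/q_k = 415/24
(x₁, y₁) = (415, 24);  415² − 299·24² = 1 ✓
(415+24√299)^2 = 344449 + 19920√299
(415+24√299)^3 = 285892255 + 16533576√299
(415+24√299)^4 = 237290227201 + 13722848160√299

415 24
344449 19920
285892255 16533576
237290227201 13722848160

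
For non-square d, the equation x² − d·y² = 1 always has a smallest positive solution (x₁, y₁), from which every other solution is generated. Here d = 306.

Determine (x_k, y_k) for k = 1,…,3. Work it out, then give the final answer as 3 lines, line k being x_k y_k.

d=306: √d = [17; 2,34] (ℓ=2, even), read p_1/q_1
step 0: (17, 1)  from 17·(1,0) + (0,1)
step 1: (35, 2)  from 2·(17,1) + (1,0)
→ (35, 2).  Check: 35²=1225, 306·2²=1224, difference 1.
n=2: (35,2)∘(35,2) = (35·35+306·2·2, 35·2+2·35) = (2449,140)
n=3: (2449,140)∘(35,2) = (35·2449+306·2·140, 35·140+2·2449) = (171395,9798)

35 2
2449 140
171395 9798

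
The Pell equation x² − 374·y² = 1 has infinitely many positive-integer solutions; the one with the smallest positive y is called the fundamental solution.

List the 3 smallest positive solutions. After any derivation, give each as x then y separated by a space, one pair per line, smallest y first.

√374 = [19; 2,1,18,1,2,38, …], period ℓ=6 (even) → k=5
i=0: a=19 ⇒ p=19, q=1
i=1: a=2 ⇒ p=39, q=2
…
i=3: a=18 ⇒ p=1083, q=56
i=4: a=1 ⇒ p=1141, q=59
i=5: a=2 ⇒ p=3365, q=174
fundamental: x₁=3365, y₁=174  (since 11323225 − 374·30276 = 1)
(x_2, y_2) = (3365·3365 + 374·174·174, 3365·174 + 174·3365) = (22646449, 1171020)
(x_3, y_3) = (3365·22646449 + 374·174·1171020, 3365·1171020 + 174·22646449) = (152410598405, 7880964426)

3365 174
22646449 1171020
152410598405 7880964426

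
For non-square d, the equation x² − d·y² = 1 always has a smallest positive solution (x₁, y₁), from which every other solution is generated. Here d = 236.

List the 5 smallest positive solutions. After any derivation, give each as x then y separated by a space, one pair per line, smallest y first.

√236 = [15; 2,1,3,5,1,6,1,5,3,1,2,30, …], period ℓ=12 (even) → k=11
k=0  a_k=15  p_k/q_k = 15/1
k=1  a_k=2  p_k/q_k = 31/2
…
k=3  a_k=3  p_k/q_k = 169/11
…
k=8  a_k=5  p_k/q_k = 48806/3177
…
k=10  a_k=1  p_k/q_k = 203535/13249
k=11  a_k=2  p_k/q_k = 561799/36570
(x₁, y₁) = (561799, 36570);  561799² − 236·36570² = 1 ✓
(561799+36570√236)^2 = 631236232801 + 41089978860√236
(561799+36570√236)^3 = 709255768702176199 + 46168618067101710√236
(561799+36570√236)^4 = 796918363201596536611201 + 51874966922918257173720√236
(561799+36570√236)^5 = 895415879055878209574570044999 + 58286609084610939305810342850√236

561799 36570
631236232801 41089978860
709255768702176199 46168618067101710
796918363201596536611201 51874966922918257173720
895415879055878209574570044999 58286609084610939305810342850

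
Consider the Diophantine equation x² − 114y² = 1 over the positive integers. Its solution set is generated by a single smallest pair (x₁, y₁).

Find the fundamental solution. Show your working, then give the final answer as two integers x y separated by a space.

1025 96

√114 → a₀=10, period (1,2,10,2,1,20); ℓ=6 even so k=5
step 0: (10, 1)  from 10·(1,0) + (0,1)
…
step 2: (32, 3)  from 2·(11,1) + (10,1)
step 3: (331, 31)  from 10·(32,3) + (11,1)
step 4: (694, 65)  from 2·(331,31) + (32,3)
step 5: (1025, 96)  from 1·(694,65) + (331,31)
(x₁, y₁) = (1025, 96);  1025² − 114·96² = 1 ✓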